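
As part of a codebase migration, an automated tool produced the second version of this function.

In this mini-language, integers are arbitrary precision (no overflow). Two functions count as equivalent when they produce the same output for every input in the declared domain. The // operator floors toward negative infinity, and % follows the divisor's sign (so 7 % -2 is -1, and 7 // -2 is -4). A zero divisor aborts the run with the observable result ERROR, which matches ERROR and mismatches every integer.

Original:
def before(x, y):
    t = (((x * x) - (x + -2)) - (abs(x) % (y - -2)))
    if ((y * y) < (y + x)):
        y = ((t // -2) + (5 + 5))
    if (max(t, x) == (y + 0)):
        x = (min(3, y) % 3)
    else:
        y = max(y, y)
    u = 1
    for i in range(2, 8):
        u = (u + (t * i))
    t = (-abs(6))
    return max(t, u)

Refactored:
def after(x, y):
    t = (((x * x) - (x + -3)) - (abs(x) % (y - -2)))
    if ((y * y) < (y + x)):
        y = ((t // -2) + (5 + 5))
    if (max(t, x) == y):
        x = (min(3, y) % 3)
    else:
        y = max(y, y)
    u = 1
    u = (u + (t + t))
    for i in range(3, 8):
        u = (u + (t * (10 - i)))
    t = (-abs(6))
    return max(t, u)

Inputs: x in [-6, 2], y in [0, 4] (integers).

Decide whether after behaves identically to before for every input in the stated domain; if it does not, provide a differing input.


Input x=-6, y=0: 1189 from before versus 1216 from after.
verdict: not equivalent; witness: x=-6, y=0


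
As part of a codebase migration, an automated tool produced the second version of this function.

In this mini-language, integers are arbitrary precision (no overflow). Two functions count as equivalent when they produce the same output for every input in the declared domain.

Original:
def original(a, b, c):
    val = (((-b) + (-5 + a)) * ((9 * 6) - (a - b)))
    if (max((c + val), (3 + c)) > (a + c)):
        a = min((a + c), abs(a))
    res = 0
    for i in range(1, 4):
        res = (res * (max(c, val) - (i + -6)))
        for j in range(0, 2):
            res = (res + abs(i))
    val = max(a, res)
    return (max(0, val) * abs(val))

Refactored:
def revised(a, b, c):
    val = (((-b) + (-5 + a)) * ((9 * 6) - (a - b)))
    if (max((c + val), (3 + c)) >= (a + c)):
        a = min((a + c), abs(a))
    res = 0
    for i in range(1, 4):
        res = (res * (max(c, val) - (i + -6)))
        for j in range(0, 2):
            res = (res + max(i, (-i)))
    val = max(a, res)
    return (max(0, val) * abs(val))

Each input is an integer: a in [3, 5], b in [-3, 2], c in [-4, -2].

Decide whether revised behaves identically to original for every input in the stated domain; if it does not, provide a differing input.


Evaluate both at a=3, b=-1, c=-4.
original: val becomes -50; next (max((c + val), (3 + c)) > (a + c)) evaluates to false; next res becomes 0; next at i=1:; next res becomes 0; next at j=0:; next res becomes 1; next at j=1:; next res becomes 2; next at i=2:; next res becomes 0; next at j=0:; next res becomes 2; next at j=1:; next res becomes 4; next at i=3:; next res becomes -4; next at j=0:; next res becomes -1; next at j=1:; next res becomes 2; next val becomes 3; next final value 9
revised: val becomes -50; next (max((c + val), (3 + c)) >= (a + c)) evaluates to true; next a becomes -1; next res becomes 0; next at i=1:; next res becomes 0; next at j=0:; next res becomes 1; next at j=1:; next res becomes 2; next at i=2:; next res becomes 0; next at j=0:; next res becomes 2; next at j=1:; next res becomes 4; next at i=3:; next res becomes -4; next at j=0:; next res becomes -1; next at j=1:; next res becomes 2; next val becomes 2; next final value 4
9 and 4 differ, so these are not the same function on this domain.
verdict: not equivalent; witness: a=3, b=-1, c=-4


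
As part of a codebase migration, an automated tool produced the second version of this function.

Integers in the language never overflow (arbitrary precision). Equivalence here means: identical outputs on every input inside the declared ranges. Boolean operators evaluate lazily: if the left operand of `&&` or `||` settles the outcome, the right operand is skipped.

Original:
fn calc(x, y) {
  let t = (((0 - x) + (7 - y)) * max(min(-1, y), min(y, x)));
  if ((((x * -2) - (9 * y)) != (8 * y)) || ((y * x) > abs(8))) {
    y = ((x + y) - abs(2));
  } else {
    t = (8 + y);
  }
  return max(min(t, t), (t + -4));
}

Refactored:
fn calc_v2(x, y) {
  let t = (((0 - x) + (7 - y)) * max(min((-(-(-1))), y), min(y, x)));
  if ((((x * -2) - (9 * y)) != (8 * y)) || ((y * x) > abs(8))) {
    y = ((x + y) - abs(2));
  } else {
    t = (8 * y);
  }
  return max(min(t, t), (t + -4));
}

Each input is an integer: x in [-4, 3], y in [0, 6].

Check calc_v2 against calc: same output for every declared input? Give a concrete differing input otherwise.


Take x=0, y=0.
calc: t = 0; ((((x * -2) - (9 * y)) != (8 * y)) || ((y * x) > abs(8))) -> false; t = 8; return 8
calc_v2: t = 0; ((((x * -2) - (9 * y)) != (8 * y)) || ((y * x) > abs(8))) -> false; t = 0; return 0
8 against 0: the behavior changed.
verdict: not equivalent; witness: x=0, y=0


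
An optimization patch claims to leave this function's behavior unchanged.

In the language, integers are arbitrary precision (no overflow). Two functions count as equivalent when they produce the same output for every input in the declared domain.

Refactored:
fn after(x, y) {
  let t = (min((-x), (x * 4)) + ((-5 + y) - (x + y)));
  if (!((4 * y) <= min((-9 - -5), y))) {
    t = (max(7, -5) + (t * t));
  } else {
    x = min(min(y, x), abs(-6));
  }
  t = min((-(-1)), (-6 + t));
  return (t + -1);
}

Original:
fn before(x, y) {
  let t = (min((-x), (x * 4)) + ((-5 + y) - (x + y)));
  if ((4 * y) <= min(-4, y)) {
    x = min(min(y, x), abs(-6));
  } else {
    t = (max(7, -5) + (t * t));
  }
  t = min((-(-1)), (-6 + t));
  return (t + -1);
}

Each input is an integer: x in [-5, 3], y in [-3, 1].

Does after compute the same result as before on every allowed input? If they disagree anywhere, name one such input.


The two are interchangeable: boolean connective usage differs; and constant usage differs; and arithmetic usage differs, and every declared input agrees.
Spot check at x=2, y=-3 — before: t becomes -9; next ((4 * y) <= min(-4, y)) evaluates to true; next x becomes -3; next t becomes -15; next final value -16. after: t becomes -9; next (!((4 * y) <= min((-9 - -5), y))) evaluates to false; next x becomes -3; next t becomes -15; next final value -16. Both give -16.
An exhaustive pass over the 45 declared inputs shows identical outputs.
verdict: equivalent


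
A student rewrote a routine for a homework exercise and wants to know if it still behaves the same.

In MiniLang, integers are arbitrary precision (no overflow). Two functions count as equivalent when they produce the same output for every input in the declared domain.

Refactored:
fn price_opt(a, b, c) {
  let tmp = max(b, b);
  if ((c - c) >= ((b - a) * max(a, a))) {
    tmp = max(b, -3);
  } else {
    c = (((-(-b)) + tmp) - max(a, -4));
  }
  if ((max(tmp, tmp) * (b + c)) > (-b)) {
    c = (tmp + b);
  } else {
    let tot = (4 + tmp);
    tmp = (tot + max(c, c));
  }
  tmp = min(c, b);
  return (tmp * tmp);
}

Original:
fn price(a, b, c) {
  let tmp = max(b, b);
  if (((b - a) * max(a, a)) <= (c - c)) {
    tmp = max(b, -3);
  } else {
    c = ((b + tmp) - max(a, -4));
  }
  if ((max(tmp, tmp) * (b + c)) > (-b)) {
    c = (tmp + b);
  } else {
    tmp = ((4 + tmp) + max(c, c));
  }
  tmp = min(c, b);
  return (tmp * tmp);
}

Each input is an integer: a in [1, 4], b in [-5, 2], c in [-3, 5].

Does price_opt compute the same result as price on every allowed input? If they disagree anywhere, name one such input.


The two are interchangeable: statement counts differ, plus local variable names differ, plus comparison usage differs, and every declared input agrees.
One worked example (a=2, b=1, c=3) — price: tmp becomes 1; next (((b - a) * max(a, a)) <= (c - c)) evaluates to true; next tmp becomes 1; next ((max(tmp, tmp) * (b + c)) > (-b)) evaluates to true; next c becomes 2; next tmp becomes 1; next final value 1; price_opt: tmp becomes 1; next ((c - c) >= ((b - a) * max(a, a))) evaluates to true; next tmp becomes 1; next ((max(tmp, tmp) * (b + c)) > (-b)) evaluates to true; next c becomes 2; next tmp becomes 1; next final value 1; agreement on 1.
Across all 288 domain points the two functions coincide.
verdict: equivalent


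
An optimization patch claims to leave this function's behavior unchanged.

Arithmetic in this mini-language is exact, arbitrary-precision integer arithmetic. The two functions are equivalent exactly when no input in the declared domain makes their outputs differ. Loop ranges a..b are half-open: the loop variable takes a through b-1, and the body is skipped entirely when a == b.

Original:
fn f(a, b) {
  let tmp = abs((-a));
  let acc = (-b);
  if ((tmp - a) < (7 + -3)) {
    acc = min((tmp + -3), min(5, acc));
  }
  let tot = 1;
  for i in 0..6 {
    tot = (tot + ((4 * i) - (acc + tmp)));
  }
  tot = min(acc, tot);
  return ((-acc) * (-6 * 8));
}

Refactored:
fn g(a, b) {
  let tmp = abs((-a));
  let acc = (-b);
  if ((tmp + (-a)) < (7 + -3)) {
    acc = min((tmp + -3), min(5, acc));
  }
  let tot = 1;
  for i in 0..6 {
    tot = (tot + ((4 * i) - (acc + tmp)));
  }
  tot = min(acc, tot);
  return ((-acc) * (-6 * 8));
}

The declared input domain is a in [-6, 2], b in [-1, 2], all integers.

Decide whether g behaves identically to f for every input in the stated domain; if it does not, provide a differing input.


Behavior is preserved: although arithmetic usage differs, the outputs never diverge.
Tracing a=1, b=1: f: tmp=1, then acc=-1, then ((tmp - a) < (7 + -3)) is true, then acc=-2, then tot=1, then (i=0), then tot=2, then (i=1), then tot=7, then (i=2), then tot=16, then (i=3), then tot=29, then (i=4), then tot=46, then (i=5), then tot=67, then tot=-2, then returns -96 | g: tmp=1, then acc=-1, then ((tmp + (-a)) < (7 + -3)) is true, then acc=-2, then tot=1, then (i=0), then tot=2, then (i=1), then tot=7, then (i=2), then tot=16, then (i=3), then tot=29, then (i=4), then tot=46, then (i=5), then tot=67, then tot=-2, then returns -96 — matching result -96.
An exhaustive pass over the 36 declared inputs shows identical outputs.
verdict: equivalent


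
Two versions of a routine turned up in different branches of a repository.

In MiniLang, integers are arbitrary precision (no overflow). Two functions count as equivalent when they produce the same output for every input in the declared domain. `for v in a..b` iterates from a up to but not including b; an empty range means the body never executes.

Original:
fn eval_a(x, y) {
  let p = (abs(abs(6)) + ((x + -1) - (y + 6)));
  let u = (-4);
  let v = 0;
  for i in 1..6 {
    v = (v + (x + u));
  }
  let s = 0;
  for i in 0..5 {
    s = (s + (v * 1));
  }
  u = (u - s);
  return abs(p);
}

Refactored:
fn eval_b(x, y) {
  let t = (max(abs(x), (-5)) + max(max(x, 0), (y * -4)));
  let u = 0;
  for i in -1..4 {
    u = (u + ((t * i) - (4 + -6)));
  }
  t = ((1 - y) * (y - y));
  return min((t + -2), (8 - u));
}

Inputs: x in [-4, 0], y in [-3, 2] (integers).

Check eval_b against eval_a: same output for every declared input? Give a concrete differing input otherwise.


There is a counterexample at x=-4, y=-3: 2 on one side, -82 on the other.
eval_a: p becomes -2; next u becomes -4; next v becomes 0; next at i=1:; next v becomes -8; next at i=2:; next v becomes -16; next at i=3:; next v becomes -24; next at i=4:; next v becomes -32; next at i=5:; next v becomes -40; next s becomes 0; next at i=0:; next s becomes -40; next at i=1:; next s becomes -80; next at i=2:; next s becomes -120; next at i=3:; next s becomes -160; next at i=4:; next s becomes -200; next u becomes 196; next final value 2
eval_b: t becomes 16; next u becomes 0; next at i=-1:; next u becomes -14; next at i=0:; next u becomes -12; next at i=1:; next u becomes 6; next at i=2:; next u becomes 40; next at i=3:; next u becomes 90; next t becomes 0; next final value -82
verdict: not equivalent; witness: x=-4, y=-3


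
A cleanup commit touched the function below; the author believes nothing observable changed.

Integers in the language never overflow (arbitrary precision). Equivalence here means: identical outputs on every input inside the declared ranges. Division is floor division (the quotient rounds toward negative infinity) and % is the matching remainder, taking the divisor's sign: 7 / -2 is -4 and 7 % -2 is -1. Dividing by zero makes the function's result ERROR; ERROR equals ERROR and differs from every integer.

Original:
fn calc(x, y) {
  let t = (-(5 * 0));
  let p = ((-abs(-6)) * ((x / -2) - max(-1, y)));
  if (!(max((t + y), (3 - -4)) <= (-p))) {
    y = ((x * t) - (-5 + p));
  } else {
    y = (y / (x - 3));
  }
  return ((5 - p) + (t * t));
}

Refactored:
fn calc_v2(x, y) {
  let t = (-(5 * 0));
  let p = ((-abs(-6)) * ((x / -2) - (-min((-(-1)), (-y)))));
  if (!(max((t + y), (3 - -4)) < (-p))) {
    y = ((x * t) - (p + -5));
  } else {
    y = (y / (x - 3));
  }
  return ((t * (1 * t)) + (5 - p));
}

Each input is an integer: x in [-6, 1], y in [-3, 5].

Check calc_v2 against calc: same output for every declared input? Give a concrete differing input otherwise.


Equivalent. The one real change (`(max((t + y), (3 - -4)) <= (-p))` became `(max((t + y), (3 - -4)) < (-p))`) has no effect anywhere in the declared ranges.
Every one of the 72 inputs gives matching results.
As a probe, take x=0, y=-3: calc runs t := 0 | p := -6 | (!(max((t + y), (3 - -4)) <= (-p))): true | y := 11 | result 11; calc_v2 runs t := 0 | p := -6 | (!(max((t + y), (3 - -4)) < (-p))): true | y := 11 | result 11; both end at 11.
verdict: equivalent


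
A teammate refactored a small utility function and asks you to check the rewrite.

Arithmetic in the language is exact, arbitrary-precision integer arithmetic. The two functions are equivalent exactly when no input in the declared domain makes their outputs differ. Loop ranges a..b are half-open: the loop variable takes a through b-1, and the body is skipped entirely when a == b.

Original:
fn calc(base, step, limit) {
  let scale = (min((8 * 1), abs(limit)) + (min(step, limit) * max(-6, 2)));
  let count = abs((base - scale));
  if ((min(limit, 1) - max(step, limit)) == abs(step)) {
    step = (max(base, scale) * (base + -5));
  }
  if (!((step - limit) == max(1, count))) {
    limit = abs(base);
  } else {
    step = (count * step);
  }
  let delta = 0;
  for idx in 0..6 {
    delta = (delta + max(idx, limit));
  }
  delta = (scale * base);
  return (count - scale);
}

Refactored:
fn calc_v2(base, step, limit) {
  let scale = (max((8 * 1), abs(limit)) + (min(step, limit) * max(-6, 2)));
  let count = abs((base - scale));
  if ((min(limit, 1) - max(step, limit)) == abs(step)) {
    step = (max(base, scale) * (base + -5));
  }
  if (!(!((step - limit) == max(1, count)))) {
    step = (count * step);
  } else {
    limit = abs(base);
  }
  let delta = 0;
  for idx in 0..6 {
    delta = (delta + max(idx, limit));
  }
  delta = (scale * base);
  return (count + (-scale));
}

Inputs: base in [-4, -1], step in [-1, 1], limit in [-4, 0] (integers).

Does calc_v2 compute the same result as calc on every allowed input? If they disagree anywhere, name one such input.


These are not equivalent — on base=-3, step=-1, limit=-4 the outputs split (5 vs 3).
calc: scale := -4 | count := 1 | ((min(limit, 1) - max(step, limit)) == abs(step)): false | (!((step - limit) == max(1, count))): true | limit := 3 | delta := 0 | iter idx=0: | delta := 3 | iter idx=1: | delta := 6 | iter idx=2: | delta := 9 | iter idx=3: | delta := 12 | iter idx=4: | delta := 16 | iter idx=5: | delta := 21 | delta := 12 | result 5
calc_v2: scale := 0 | count := 3 | ((min(limit, 1) - max(step, limit)) == abs(step)): false | (!(!((step - limit) == max(1, count)))): true | step := -3 | delta := 0 | iter idx=0: | delta := 0 | iter idx=1: | delta := 1 | iter idx=2: | delta := 3 | iter idx=3: | delta := 6 | iter idx=4: | delta := 10 | iter idx=5: | delta := 15 | delta := 0 | result 3
verdict: not equivalent; witness: base=-3, step=-1, limit=-4


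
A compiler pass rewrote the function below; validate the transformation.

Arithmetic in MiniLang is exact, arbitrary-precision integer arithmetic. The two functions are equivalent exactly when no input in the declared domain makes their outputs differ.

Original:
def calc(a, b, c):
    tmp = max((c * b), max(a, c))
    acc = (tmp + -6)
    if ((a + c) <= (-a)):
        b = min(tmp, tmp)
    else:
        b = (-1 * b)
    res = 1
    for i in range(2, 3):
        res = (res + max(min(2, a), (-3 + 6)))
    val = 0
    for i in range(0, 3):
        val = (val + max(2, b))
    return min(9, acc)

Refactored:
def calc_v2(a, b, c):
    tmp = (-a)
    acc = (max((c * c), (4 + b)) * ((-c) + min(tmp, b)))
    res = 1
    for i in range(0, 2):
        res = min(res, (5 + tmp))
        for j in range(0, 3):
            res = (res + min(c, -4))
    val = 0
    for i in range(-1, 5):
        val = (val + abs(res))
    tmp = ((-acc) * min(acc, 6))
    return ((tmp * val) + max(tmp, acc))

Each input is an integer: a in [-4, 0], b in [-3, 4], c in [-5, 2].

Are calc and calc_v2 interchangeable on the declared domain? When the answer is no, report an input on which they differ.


At a=-4, b=-3, c=-5: calc gives 9, calc_v2 gives -52150.
verdict: not equivalent; witness: a=-4, b=-3, c=-5


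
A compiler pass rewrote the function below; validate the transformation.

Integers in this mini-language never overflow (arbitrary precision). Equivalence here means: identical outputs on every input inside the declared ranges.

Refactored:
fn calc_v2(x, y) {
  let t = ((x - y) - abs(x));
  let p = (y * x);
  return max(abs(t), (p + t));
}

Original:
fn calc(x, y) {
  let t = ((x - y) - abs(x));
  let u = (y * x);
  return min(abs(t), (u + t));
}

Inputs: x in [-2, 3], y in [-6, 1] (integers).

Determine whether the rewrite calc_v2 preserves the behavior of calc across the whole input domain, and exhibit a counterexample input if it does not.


Input x=-2, y=-6: 2 from calc versus 14 from calc_v2.
verdict: not equivalent; witness: x=-2, y=-6


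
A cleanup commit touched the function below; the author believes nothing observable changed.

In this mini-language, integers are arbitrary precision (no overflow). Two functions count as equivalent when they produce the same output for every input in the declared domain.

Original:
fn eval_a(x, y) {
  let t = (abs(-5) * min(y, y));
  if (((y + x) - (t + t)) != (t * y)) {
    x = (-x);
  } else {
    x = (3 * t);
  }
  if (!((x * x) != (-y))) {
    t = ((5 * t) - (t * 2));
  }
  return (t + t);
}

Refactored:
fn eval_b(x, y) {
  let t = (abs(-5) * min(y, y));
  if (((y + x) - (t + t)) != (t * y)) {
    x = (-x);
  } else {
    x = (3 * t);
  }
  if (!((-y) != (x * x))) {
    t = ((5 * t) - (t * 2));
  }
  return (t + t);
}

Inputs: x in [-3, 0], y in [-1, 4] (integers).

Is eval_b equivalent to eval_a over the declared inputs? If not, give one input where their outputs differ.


This is a faithful refactor — same computation, different form, but the computed results match everywhere.
One worked example (x=-3, y=1) — eval_a: t=5, then (((y + x) - (t + t)) != (t * y)) is true, then x=3, then (!((x * x) != (-y))) is false, then returns 10; eval_b: t=5, then (((y + x) - (t + t)) != (t * y)) is true, then x=3, then (!((-y) != (x * x))) is false, then returns 10; agreement on 10.
Every one of the 24 inputs gives matching results.
verdict: equivalent


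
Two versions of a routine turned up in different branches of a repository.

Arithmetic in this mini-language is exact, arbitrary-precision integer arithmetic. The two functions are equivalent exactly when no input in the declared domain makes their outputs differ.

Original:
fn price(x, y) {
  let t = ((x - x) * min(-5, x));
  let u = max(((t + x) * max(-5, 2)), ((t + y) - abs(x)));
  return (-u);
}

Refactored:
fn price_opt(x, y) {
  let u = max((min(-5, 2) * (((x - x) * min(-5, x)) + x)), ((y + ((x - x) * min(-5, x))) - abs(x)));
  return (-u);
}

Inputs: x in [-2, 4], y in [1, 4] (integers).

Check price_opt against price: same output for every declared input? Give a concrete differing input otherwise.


Take x=-2, y=1.
price: t := 0 | u := -1 | result 1
price_opt: u := 10 | result -10
1 against -10: the behavior changed.
verdict: not equivalent; witness: x=-2, y=1


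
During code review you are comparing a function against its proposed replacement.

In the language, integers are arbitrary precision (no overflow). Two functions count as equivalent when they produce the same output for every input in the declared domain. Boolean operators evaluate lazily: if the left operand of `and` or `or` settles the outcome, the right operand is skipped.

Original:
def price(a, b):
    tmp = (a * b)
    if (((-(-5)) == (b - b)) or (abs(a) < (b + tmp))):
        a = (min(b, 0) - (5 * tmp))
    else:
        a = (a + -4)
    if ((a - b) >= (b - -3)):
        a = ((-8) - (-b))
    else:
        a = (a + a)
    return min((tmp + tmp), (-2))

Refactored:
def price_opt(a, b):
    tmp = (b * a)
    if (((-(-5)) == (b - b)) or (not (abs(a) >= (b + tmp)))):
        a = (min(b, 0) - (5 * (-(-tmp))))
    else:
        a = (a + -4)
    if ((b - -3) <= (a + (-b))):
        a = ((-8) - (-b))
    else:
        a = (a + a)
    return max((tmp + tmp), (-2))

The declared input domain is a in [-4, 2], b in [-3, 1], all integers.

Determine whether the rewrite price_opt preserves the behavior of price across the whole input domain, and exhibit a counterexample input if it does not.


Not equivalent: a=-4, b=-3 separates them (-2 vs 24).
price: tmp=12, then (((-(-5)) == (b - b)) or (abs(a) < (b + tmp))) is true, then a=-63, then ((a - b) >= (b - -3)) is false, then a=-126, then returns -2
price_opt: tmp=12, then (((-(-5)) == (b - b)) or (not (abs(a) >= (b + tmp)))) is true, then a=-63, then ((b - -3) <= (a + (-b))) is false, then a=-126, then returns 24
verdict: not equivalent; witness: a=-4, b=-3


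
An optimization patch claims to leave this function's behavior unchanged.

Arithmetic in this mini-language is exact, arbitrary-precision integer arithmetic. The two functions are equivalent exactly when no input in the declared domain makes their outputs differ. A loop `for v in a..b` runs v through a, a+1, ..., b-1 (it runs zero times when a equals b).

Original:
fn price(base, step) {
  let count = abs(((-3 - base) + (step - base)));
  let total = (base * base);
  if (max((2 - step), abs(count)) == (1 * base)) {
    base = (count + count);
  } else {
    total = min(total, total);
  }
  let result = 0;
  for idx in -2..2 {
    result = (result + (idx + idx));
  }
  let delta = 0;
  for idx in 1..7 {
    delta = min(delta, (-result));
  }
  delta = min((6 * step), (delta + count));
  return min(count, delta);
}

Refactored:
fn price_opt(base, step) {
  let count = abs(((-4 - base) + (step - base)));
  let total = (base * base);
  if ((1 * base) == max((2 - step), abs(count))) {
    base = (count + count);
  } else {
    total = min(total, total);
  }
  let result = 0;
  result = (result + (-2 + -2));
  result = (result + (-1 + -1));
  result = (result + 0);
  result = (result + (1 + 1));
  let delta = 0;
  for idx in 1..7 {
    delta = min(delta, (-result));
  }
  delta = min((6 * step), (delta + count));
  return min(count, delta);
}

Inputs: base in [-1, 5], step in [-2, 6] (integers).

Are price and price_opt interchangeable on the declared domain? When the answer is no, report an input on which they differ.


The rewrite breaks on base=-1, step=1, where the results are 0 and 1.
price: count becomes 0; next total becomes 1; next (max((2 - step), abs(count)) == (1 * base)) evaluates to false; next total becomes 1; next result becomes 0; next at idx=-2:; next result becomes -4; next at idx=-1:; next result becomes -6; next at idx=0:; next result becomes -6; next at idx=1:; next result becomes -4; next delta becomes 0; next at idx=1:; next delta becomes 0; next at idx=2:; next delta becomes 0; next at idx=3:; next delta becomes 0; next at idx=4:; next delta becomes 0; next at idx=5:; next delta becomes 0; next at idx=6:; next delta becomes 0; next delta becomes 0; next final value 0
price_opt: count becomes 1; next total becomes 1; next ((1 * base) == max((2 - step), abs(count))) evaluates to false; next total becomes 1; next result becomes 0; next result becomes -4; next result becomes -6; next result becomes -6; next result becomes -4; next delta becomes 0; next at idx=1:; next delta becomes 0; next at idx=2:; next delta becomes 0; next at idx=3:; next delta becomes 0; next at idx=4:; next delta becomes 0; next at idx=5:; next delta becomes 0; next at idx=6:; next delta becomes 0; next delta becomes 1; next final value 1
verdict: not equivalent; witness: base=-1, step=1


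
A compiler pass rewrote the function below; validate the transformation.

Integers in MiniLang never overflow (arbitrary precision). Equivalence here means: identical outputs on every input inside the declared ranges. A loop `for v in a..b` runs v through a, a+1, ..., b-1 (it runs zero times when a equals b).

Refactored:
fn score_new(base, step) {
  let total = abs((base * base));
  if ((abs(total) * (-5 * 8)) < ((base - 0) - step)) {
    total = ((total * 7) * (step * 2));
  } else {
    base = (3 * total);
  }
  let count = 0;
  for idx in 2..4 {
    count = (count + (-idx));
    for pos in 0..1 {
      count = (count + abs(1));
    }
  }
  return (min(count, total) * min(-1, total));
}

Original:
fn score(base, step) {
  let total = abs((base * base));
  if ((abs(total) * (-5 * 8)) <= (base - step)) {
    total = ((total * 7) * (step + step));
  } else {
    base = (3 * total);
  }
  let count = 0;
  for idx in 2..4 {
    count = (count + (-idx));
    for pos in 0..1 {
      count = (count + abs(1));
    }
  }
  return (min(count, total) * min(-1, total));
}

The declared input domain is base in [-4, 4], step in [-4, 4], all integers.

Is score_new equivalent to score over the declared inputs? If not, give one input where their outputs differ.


Whatever the rewrite altered, no input in the stated domain can expose a difference.
Tracing base=4, step=1: score: total becomes 16; next ((abs(total) * (-5 * 8)) <= (base - step)) evaluates to true; next total becomes 224; next count becomes 0; next at idx=2:; next count becomes -2; next at pos=0:; next count becomes -1; next at idx=3:; next count becomes -4; next at pos=0:; next count becomes -3; next final value 3 | score_new: total becomes 16; next ((abs(total) * (-5 * 8)) < ((base - 0) - step)) evaluates to true; next total becomes 224; next count becomes 0; next at idx=2:; next count becomes -2; next at pos=0:; next count becomes -1; next at idx=3:; next count becomes -4; next at pos=0:; next count becomes -3; next final value 3 — matching result 3.
Checked all 81 inputs in the declared domain: the outputs agree on every one.
verdict: equivalent


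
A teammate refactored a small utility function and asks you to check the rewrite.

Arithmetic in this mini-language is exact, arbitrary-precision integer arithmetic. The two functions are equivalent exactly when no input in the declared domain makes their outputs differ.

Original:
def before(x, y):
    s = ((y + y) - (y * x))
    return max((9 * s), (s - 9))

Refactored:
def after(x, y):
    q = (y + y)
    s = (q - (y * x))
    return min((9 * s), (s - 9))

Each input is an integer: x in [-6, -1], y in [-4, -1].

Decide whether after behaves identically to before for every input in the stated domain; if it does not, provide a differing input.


x=-6, y=-4 yields -41 from before but -288 from after.
verdict: not equivalent; witness: x=-6, y=-4


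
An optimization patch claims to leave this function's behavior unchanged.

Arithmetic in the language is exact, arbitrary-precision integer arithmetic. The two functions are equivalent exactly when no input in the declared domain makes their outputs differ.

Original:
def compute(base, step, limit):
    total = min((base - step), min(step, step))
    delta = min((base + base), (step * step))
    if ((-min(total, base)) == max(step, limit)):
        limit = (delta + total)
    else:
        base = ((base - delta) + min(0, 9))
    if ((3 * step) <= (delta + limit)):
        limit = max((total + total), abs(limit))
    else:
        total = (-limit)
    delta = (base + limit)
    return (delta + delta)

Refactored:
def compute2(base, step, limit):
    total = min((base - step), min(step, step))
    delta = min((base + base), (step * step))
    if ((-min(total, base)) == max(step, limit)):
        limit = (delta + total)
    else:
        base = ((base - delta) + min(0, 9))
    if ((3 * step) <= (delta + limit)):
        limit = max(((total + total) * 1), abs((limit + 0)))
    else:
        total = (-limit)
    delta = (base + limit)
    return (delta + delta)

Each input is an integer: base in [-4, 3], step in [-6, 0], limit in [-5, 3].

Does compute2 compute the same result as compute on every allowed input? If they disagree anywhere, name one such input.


Behavior is preserved: although constant usage differs, and arithmetic usage differs, the outputs never diverge.
Tracing base=2, step=-5, limit=-4: compute: total := -5 | delta := 4 | ((-min(total, base)) == max(step, limit)): false | base := -2 | ((3 * step) <= (delta + limit)): true | limit := 4 | delta := 2 | result 4 | compute2: total := -5 | delta := 4 | ((-min(total, base)) == max(step, limit)): false | base := -2 | ((3 * step) <= (delta + limit)): true | limit := 4 | delta := 2 | result 4 — matching result 4.
An exhaustive pass over the 504 declared inputs shows identical outputs.
verdict: equivalent


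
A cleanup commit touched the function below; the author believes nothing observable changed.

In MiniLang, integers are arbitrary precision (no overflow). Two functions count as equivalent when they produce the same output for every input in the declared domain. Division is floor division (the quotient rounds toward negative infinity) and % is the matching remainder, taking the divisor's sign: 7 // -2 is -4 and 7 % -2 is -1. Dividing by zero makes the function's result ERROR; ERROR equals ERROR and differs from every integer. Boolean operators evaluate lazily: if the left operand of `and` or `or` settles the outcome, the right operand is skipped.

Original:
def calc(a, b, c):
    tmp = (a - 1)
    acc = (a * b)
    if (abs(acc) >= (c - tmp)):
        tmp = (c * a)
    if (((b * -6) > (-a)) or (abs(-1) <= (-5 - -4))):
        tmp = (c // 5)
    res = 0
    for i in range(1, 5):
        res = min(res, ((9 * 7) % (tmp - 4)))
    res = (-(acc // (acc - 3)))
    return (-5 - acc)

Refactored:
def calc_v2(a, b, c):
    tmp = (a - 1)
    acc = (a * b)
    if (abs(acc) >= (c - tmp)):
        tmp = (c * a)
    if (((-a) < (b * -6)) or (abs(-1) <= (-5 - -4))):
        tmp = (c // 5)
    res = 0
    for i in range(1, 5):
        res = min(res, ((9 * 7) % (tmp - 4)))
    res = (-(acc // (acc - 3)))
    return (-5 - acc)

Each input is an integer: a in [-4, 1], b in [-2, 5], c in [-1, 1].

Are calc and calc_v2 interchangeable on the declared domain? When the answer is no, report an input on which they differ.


Equivalent — the differences include comparison usage differs, yet no declared input distinguishes the two.
Spot check at a=1, b=3, c=0 — calc: tmp=0, then acc=3, then (abs(acc) >= (c - tmp)) is true, then tmp=0, then (((b * -6) > (-a)) or (abs(-1) <= (-5 - -4))) is false, then res=0, then (i=1), then res=-1, then (i=2), then res=-1, then (i=3), then res=-1, then (i=4), then res=-1, then a zero divisor aborts: ERROR. calc_v2: tmp=0, then acc=3, then (abs(acc) >= (c - tmp)) is true, then tmp=0, then (((-a) < (b * -6)) or (abs(-1) <= (-5 - -4))) is false, then res=0, then (i=1), then res=-1, then (i=2), then res=-1, then (i=3), then res=-1, then (i=4), then res=-1, then a zero divisor aborts: ERROR. Both give ERROR.
Checked all 144 inputs in the declared domain: the outputs agree on every one.
verdict: equivalent


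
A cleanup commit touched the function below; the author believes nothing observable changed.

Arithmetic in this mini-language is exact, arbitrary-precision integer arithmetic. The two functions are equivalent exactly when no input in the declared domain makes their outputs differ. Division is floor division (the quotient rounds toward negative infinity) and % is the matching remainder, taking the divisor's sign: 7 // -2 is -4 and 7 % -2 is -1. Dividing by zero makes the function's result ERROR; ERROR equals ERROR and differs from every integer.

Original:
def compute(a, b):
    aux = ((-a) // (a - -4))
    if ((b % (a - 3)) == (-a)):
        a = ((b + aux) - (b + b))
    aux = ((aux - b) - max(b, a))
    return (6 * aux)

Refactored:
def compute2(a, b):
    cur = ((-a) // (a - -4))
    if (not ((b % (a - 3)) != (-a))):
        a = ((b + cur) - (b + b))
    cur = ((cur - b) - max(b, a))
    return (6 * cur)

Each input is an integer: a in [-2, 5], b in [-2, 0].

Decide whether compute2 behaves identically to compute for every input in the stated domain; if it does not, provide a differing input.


Side by side, the visible changes include: local variable names differ; also comparison usage differs; also boolean connective usage differs.
Spot check at a=3, b=-2 — compute: aux = -1; division by zero -> ERROR. compute2: cur = -1; division by zero -> ERROR. Both give ERROR.
Checked all 24 inputs in the declared domain: the outputs agree on every one.
verdict: equivalent


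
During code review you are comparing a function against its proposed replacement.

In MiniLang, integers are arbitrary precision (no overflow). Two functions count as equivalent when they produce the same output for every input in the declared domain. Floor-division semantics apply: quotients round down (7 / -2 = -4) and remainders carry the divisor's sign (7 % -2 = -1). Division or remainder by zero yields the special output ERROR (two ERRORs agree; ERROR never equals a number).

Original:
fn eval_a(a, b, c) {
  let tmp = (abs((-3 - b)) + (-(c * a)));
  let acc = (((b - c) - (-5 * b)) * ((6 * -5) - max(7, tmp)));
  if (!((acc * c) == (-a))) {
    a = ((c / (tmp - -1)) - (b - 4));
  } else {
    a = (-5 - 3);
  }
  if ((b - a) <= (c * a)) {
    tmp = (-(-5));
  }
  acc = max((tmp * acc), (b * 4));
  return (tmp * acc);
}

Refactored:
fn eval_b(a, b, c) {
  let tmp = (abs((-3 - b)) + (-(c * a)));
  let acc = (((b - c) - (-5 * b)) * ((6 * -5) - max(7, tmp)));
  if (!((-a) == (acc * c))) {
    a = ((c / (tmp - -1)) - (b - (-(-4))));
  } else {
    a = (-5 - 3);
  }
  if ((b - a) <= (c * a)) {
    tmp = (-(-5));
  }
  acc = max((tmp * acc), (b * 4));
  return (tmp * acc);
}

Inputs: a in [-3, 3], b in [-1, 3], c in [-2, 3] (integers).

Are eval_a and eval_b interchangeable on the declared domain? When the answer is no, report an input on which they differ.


The two are interchangeable: same computation, different form, and every declared input agrees.
Spot check at a=-1, b=1, c=-2 — eval_a: tmp := 2 | acc := -296 | (!((acc * c) == (-a))): true | a := 2 | ((b - a) <= (c * a)): false | acc := 4 | result 8. eval_b: tmp := 2 | acc := -296 | (!((-a) == (acc * c))): true | a := 2 | ((b - a) <= (c * a)): false | acc := 4 | result 8. Both give 8.
An exhaustive pass over the 210 declared inputs shows identical outputs.
verdict: equivalent


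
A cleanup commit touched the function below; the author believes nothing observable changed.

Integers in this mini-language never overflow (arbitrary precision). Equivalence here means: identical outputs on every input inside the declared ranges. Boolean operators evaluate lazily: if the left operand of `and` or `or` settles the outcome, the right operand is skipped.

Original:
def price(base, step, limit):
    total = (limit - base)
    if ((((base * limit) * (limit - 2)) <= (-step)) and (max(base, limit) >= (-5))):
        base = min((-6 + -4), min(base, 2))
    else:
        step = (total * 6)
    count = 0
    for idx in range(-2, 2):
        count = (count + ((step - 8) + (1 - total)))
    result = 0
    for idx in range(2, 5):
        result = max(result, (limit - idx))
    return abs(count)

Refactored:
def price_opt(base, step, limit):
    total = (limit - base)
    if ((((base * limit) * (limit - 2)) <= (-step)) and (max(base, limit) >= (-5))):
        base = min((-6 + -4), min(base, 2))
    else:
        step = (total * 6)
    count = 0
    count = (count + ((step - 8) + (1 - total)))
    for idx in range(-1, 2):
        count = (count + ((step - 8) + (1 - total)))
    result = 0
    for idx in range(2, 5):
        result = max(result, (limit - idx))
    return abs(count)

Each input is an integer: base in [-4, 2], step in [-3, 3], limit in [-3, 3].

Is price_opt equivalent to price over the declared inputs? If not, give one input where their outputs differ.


Changes here: statement counts differ; also loop structure differs; also constant usage differs; also arithmetic usage differs; the full 343-point sweep finds no disagreement.
verdict: equivalent


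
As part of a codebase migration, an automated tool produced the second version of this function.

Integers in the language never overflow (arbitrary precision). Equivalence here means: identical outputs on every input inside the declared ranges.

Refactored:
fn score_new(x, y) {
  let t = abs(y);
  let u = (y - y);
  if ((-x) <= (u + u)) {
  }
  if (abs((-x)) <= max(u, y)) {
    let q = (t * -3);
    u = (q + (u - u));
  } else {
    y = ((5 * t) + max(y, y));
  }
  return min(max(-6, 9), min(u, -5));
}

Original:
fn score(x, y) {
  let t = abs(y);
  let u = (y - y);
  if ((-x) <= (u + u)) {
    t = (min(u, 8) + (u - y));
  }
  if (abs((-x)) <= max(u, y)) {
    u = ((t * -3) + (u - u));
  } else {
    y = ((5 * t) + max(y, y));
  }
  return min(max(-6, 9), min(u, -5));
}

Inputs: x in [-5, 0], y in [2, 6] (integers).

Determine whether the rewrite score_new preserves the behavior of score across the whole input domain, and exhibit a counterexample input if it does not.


Run the pair on x=0, y=2.
score: t := 2 | u := 0 | ((-x) <= (u + u)): true | t := -2 | (abs((-x)) <= max(u, y)): true | u := 6 | result -5
score_new: t := 2 | u := 0 | ((-x) <= (u + u)): true | (abs((-x)) <= max(u, y)): true | q := -6 | u := -6 | result -6
-5 != -6, so the rewrite changes behavior.
verdict: not equivalent; witness: x=0, y=2


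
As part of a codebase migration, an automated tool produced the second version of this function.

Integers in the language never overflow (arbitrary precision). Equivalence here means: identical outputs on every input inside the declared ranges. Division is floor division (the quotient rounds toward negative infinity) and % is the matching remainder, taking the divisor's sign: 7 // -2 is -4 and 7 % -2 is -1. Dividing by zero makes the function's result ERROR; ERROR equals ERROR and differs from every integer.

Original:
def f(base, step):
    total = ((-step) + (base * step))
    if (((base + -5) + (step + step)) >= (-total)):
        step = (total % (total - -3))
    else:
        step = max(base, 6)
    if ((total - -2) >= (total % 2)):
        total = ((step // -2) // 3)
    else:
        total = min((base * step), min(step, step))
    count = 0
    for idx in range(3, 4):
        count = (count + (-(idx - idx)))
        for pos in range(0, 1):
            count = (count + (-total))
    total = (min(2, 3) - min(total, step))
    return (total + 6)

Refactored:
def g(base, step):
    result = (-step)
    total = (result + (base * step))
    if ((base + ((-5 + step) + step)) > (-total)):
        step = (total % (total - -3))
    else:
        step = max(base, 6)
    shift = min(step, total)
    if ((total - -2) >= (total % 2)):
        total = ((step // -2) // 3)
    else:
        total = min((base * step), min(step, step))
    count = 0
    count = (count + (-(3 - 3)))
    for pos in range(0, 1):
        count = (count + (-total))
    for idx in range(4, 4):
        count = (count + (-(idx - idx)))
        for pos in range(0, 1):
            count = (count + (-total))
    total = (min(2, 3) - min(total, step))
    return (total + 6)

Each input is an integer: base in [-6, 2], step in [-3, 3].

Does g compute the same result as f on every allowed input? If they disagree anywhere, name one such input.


The rewrite breaks on base=-4, step=-3, where the results are 11 and 9.
f: total becomes 15; next (((base + -5) + (step + step)) >= (-total)) evaluates to true; next step becomes 15; next ((total - -2) >= (total % 2)) evaluates to true; next total becomes -3; next count becomes 0; next at idx=3:; next count becomes 0; next at pos=0:; next count becomes 3; next total becomes 5; next final value 11
g: result becomes 3; next total becomes 15; next ((base + ((-5 + step) + step)) > (-total)) evaluates to false; next step becomes 6; next shift becomes 6; next ((total - -2) >= (total % 2)) evaluates to true; next total becomes -1; next count becomes 0; next count becomes 0; next at pos=0:; next count becomes 1; next idx never enters its loop body; next total becomes 3; next final value 9
verdict: not equivalent; witness: base=-4, step=-3
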